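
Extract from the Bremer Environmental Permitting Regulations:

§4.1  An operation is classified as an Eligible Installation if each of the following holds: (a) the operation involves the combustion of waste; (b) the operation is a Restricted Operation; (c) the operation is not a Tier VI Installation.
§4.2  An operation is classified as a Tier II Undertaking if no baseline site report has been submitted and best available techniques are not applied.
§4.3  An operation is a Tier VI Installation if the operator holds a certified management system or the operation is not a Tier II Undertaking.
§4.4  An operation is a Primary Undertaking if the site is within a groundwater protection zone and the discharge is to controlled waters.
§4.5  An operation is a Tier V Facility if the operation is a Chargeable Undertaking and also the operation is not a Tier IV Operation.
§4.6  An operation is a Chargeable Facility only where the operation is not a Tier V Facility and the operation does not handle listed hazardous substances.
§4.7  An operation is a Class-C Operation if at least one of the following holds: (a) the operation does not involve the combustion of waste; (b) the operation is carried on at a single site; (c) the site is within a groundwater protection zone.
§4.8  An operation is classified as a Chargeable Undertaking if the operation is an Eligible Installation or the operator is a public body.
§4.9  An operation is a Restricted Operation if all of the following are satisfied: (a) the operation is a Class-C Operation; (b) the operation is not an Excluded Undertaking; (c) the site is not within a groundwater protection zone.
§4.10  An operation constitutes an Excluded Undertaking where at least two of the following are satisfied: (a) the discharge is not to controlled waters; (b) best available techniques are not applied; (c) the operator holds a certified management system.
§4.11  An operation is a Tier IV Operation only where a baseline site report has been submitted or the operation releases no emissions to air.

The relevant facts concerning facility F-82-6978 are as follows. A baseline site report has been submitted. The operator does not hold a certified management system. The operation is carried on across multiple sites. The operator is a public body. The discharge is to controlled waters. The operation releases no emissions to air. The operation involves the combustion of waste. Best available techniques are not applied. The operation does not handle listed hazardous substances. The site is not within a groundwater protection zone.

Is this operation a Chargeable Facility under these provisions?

§4.7 — Class-C Operation: [the operation does not involve the combustion of waste? no] OR [the operation is carried on at a single site? no] OR [the site is within a groundwater protection zone? no] → not satisfied.
§4.10 — Excluded Undertaking: the discharge is not to controlled waters? no; best available techniques are not applied? yes; the operator holds a certified management system? no — 1 of 3 hold (need ≥2) → not satisfied.
§4.9 — Restricted Operation: [Class-C Operation (§4.7)? no] AND [not an Excluded Undertaking (§4.10)? yes] AND [the site is not within a groundwater protection zone? yes] → not satisfied.
§4.2 — Tier II Undertaking: [no baseline site report has been submitted? no] AND [best available techniques are not applied? yes] → not satisfied.
§4.3 — Tier VI Installation: [the operator holds a certified management system? no] OR [not a Tier II Undertaking (§4.2)? yes] → satisfied.
§4.1 — Eligible Installation: [the operation involves the combustion of waste? yes] AND [Restricted Operation (§4.9)? no] AND [not a Tier VI Installation (§4.3)? no] → not satisfied.
§4.8 — Chargeable Undertaking: [Eligible Installation (§4.1)? no] OR [the operator is a public body? yes] → satisfied.
§4.11 — Tier IV Operation: [a baseline site report has been submitted? yes] OR [the operation releases no emissions to air? yes] → satisfied.
§4.5 — Tier V Facility: [Chargeable Undertaking (§4.8)? yes] AND [not a Tier IV Operation (§4.11)? no] → not satisfied.
§4.6 — Chargeable Facility: [not a Tier V Facility (§4.5)? yes] AND [the operation does not handle listed hazardous substances? yes] → satisfied.

Yes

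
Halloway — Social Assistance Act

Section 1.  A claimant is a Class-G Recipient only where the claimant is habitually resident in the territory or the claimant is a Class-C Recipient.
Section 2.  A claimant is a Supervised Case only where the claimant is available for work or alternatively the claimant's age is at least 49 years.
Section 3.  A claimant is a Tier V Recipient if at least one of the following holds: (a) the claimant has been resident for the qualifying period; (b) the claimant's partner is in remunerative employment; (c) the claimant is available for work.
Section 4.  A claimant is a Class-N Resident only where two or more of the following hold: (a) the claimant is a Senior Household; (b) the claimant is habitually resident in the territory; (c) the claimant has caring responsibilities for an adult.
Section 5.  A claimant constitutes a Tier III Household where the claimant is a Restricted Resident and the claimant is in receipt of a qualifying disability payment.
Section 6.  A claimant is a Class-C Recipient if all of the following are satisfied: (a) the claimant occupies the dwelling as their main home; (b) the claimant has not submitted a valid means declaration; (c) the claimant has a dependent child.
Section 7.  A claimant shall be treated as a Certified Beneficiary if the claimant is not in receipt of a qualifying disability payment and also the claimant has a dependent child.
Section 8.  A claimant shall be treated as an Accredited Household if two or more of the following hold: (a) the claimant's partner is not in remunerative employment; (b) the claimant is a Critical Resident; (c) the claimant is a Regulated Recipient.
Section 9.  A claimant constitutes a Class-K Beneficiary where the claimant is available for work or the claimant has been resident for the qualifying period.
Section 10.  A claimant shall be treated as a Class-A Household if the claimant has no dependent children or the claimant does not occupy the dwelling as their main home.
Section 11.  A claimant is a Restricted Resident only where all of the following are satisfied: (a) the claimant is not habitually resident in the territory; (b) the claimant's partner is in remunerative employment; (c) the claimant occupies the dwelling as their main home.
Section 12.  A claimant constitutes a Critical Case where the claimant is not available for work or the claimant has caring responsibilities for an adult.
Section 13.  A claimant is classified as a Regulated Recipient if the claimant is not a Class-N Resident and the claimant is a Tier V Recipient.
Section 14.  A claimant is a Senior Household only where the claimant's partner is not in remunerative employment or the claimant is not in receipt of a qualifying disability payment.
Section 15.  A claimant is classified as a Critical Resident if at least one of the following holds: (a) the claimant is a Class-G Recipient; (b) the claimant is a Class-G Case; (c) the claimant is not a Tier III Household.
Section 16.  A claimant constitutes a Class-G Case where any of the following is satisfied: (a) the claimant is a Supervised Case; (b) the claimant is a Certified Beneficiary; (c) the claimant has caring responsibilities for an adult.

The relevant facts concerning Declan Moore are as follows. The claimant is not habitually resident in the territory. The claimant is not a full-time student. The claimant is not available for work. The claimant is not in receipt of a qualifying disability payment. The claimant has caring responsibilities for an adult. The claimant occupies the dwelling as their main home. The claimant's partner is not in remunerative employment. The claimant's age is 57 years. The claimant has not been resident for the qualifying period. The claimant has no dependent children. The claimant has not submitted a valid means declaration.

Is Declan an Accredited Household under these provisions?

Yes

section 6 — Class-C Recipient: [the claimant occupies the dwelling as their main home? yes] AND [the claimant has not submitted a valid means declaration? yes] AND [the claimant has a dependent child? no] → not satisfied.
section 1 — Class-G Recipient: [the claimant is habitually resident in the territory? no] OR [Class-C Recipient (section 6)? no] → not satisfied.
section 2 — Supervised Case: [the claimant is available for work? no] OR [claimant's age: 57 years ≥ 49 years? yes] → satisfied.
section 7 — Certified Beneficiary: [the claimant is not in receipt of a qualifying disability payment? yes] AND [the claimant has a dependent child? no] → not satisfied.
section 16 — Class-G Case: [Supervised Case (section 2)? yes] OR [Certified Beneficiary (section 7)? no] OR [the claimant has caring responsibilities for an adult? yes] → satisfied.
section 11 — Restricted Resident: [the claimant is not habitually resident in the territory? yes] AND [the claimant's partner is in remunerative employment? no] AND [the claimant occupies the dwelling as their main home? yes] → not satisfied.
section 5 — Tier III Household: [Restricted Resident (section 11)? no] AND [the claimant is in receipt of a qualifying disability payment? no] → not satisfied.
section 15 — Critical Resident: [Class-G Recipient (section 1)? no] OR [Class-G Case (section 16)? yes] OR [not a Tier III Household (section 5)? yes] → satisfied.
section 14 — Senior Household: [the claimant's partner is not in remunerative employment? yes] OR [the claimant is not in receipt of a qualifying disability payment? yes] → satisfied.
section 4 — Class-N Resident: Senior Household (section 14)? yes; the claimant is habitually resident in the territory? no; the claimant has caring responsibilities for an adult? yes — 2 of 3 hold (need ≥2) → satisfied.
section 3 — Tier V Recipient: [the claimant has been resident for the qualifying period? no] OR [the claimant's partner is in remunerative employment? no] OR [the claimant is available for work? no] → not satisfied.
section 13 — Regulated Recipient: [not a Class-N Resident (section 4)? no] AND [Tier V Recipient (section 3)? no] → not satisfied.
section 8 — Accredited Household: the claimant's partner is not in remunerative employment? yes; Critical Resident (section 15)? yes; Regulated Recipient (section 13)? no — 2 of 3 hold (need ≥2) → satisfied.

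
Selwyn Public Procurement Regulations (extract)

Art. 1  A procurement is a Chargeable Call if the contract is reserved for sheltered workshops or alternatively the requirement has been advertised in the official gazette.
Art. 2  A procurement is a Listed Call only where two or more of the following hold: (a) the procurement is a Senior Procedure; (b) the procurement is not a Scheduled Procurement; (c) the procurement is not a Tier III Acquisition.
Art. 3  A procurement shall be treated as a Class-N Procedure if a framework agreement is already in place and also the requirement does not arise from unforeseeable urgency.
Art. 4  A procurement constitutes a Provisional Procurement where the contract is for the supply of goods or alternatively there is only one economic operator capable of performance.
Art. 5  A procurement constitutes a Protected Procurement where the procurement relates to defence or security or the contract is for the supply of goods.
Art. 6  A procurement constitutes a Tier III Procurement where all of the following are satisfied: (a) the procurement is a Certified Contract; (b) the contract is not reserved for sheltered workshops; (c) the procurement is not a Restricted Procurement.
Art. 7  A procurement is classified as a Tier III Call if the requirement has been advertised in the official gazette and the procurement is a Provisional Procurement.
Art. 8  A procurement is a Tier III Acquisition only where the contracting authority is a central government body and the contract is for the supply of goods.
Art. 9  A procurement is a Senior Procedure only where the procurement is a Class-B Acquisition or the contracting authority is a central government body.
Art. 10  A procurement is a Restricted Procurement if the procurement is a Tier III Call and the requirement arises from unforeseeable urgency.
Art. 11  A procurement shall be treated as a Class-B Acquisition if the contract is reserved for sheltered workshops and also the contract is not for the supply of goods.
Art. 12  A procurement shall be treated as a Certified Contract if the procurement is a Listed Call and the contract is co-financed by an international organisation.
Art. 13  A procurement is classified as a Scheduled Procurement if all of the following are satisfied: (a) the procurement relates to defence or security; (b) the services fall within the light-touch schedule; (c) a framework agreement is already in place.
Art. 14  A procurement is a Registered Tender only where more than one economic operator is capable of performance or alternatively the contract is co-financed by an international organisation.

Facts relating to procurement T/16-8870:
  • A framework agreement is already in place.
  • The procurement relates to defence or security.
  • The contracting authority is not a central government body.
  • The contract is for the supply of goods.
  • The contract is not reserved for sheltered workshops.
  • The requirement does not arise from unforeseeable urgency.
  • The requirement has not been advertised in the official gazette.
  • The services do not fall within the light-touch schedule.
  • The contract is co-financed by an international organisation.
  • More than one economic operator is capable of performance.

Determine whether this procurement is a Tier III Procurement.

Under article 11: the contract is reserved for sheltered workshops? no; and the contract is not for the supply of goods? no. So the procurement is not a Class-B Acquisition.
Under article 9: Class-B Acquisition (article 11)? no; or the contracting authority is a central government body? no. So the procurement is not a Senior Procedure.
Under article 13: the procurement relates to defence or security? yes; and the services fall within the light-touch schedule? no; and a framework agreement is already in place? yes. So the procurement is not a Scheduled Procurement.
Under article 8: the contracting authority is a central government body? no; and the contract is for the supply of goods? yes. So the procurement is not a Tier III Acquisition.
Under article 2: Senior Procedure (article 9)? no; not a Scheduled Procurement (article 13)? yes; not a Tier III Acquisition (article 8)? yes — 2 of 3 hold (need ≥2) → satisfied.
Under article 12: Listed Call (article 2)? yes; and the contract is co-financed by an international organisation? yes. So the procurement is a Certified Contract.
Under article 4: the contract is for the supply of goods? yes; or there is only one economic operator capable of performance? no. So the procurement is a Provisional Procurement.
Under article 7: the requirement has been advertised in the official gazette? no; and Provisional Procurement (article 4)? yes. So the procurement is not a Tier III Call.
Under article 10: Tier III Call (article 7)? no; and the requirement arises from unforeseeable urgency? no. So the procurement is not a Restricted Procurement.
Under article 6: Certified Contract (article 12)? yes; and the contract is not reserved for sheltered workshops? yes; and not a Restricted Procurement (article 10)? yes. So the procurement is a Tier III Procurement.

Yes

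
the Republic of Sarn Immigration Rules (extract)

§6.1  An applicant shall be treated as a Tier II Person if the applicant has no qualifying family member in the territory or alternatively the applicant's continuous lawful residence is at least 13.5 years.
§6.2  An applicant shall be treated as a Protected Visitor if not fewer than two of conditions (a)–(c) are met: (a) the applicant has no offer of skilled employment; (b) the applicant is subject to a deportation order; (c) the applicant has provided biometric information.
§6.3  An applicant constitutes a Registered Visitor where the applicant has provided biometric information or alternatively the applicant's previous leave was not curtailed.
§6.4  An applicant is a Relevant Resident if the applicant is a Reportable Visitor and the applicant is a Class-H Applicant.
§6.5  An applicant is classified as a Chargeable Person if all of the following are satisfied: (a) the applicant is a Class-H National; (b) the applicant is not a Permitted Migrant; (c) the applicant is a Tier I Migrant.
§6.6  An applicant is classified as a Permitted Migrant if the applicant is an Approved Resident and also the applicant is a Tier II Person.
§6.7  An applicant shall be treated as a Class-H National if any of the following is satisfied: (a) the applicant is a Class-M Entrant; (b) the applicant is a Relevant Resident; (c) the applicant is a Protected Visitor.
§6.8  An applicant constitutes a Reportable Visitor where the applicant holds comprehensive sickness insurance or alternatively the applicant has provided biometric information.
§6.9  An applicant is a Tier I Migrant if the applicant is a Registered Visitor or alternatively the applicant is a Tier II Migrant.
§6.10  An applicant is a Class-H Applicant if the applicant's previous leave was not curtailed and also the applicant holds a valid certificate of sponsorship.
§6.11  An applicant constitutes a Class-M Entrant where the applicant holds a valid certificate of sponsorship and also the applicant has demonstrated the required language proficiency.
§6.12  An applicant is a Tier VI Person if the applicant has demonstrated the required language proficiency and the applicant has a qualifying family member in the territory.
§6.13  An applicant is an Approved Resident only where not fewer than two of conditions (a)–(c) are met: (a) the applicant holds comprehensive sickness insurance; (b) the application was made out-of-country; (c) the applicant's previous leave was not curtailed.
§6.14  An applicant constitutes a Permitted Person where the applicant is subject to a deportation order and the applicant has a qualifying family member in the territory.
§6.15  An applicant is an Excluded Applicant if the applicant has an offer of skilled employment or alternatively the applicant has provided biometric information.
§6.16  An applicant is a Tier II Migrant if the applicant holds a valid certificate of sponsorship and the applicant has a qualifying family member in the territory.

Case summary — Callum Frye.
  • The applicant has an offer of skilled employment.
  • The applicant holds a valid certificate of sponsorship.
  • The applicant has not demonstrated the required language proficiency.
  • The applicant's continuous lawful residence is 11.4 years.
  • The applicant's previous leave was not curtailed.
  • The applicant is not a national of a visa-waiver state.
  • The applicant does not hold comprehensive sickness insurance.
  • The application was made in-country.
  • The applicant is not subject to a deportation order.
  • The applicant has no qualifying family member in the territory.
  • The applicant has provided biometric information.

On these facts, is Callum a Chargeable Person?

§6.11 — Class-M Entrant: [the applicant holds a valid certificate of sponsorship? yes] AND [the applicant has demonstrated the required language proficiency? no] → not satisfied.
§6.8 — Reportable Visitor: [the applicant holds comprehensive sickness insurance? no] OR [the applicant has provided biometric information? yes] → satisfied.
§6.10 — Class-H Applicant: [the applicant's previous leave was not curtailed? yes] AND [the applicant holds a valid certificate of sponsorship? yes] → satisfied.
§6.4 — Relevant Resident: [Reportable Visitor (§6.8)? yes] AND [Class-H Applicant (§6.10)? yes] → satisfied.
§6.2 — Protected Visitor: the applicant has no offer of skilled employment? no; the applicant is subject to a deportation order? no; the applicant has provided biometric information? yes — 1 of 3 hold (need ≥2) → not satisfied.
§6.7 — Class-H National: [Class-M Entrant (§6.11)? no] OR [Relevant Resident (§6.4)? yes] OR [Protected Visitor (§6.2)? no] → satisfied.
§6.13 — Approved Resident: the applicant holds comprehensive sickness insurance? no; the application was made out-of-country? no; the applicant's previous leave was not curtailed? yes — 1 of 3 hold (need ≥2) → not satisfied.
§6.1 — Tier II Person: [the applicant has no qualifying family member in the territory? yes] OR [applicant's continuous lawful residence: 11.4 years ≥ 13.5 years? no] → satisfied.
§6.6 — Permitted Migrant: [Approved Resident (§6.13)? no] AND [Tier II Person (§6.1)? yes] → not satisfied.
§6.3 — Registered Visitor: [the applicant has provided biometric information? yes] OR [the applicant's previous leave was not curtailed? yes] → satisfied.
§6.16 — Tier II Migrant: [the applicant holds a valid certificate of sponsorship? yes] AND [the applicant has a qualifying family member in the territory? no] → not satisfied.
§6.9 — Tier I Migrant: [Registered Visitor (§6.3)? yes] OR [Tier II Migrant (§6.16)? no] → satisfied.
§6.5 — Chargeable Person: [Class-H National (§6.7)? yes] AND [not a Permitted Migrant (§6.6)? yes] AND [Tier I Migrant (§6.9)? yes] → satisfied.

Yes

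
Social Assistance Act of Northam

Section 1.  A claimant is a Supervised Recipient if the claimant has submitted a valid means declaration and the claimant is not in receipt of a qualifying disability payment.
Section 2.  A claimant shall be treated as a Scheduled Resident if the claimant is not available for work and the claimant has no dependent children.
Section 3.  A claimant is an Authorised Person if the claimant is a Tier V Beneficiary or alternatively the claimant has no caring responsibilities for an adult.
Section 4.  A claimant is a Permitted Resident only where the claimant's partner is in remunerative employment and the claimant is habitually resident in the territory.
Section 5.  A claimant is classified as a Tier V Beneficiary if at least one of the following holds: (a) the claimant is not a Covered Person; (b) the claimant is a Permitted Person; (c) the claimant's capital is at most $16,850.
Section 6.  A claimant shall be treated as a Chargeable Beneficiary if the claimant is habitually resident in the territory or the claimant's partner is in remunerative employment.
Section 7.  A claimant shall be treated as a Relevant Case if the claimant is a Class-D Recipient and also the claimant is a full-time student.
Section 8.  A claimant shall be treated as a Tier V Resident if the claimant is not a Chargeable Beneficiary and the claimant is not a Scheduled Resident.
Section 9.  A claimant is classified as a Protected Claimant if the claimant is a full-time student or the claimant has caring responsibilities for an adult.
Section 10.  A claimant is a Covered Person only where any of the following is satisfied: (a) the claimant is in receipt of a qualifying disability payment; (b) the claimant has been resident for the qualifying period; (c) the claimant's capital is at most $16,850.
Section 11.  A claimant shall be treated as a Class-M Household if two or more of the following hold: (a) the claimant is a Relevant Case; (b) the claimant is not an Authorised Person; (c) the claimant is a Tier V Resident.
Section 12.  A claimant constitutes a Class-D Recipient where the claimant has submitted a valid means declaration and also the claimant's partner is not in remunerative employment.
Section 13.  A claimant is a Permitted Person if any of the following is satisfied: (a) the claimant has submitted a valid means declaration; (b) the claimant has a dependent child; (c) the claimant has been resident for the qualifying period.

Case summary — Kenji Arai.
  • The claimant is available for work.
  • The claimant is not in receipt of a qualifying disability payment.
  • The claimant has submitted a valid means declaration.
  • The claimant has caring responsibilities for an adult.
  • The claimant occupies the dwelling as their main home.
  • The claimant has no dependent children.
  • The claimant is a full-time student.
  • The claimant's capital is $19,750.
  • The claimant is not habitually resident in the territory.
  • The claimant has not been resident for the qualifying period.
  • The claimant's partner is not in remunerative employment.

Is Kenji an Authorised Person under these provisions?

Yes

Under section 10: the claimant is in receipt of a qualifying disability payment? no; or the claimant has been resident for the qualifying period? no; or claimant's capital: $19,750 ≤ $16,850? no. So the claimant is not a Covered Person.
Under section 13: the claimant has submitted a valid means declaration? yes; or the claimant has a dependent child? no; or the claimant has been resident for the qualifying period? no. So the claimant is a Permitted Person.
Under section 5: not a Covered Person (section 10)? yes; or Permitted Person (section 13)? yes; or claimant's capital: $19,750 ≤ $16,850? no. So the claimant is a Tier V Beneficiary.
Under section 3: Tier V Beneficiary (section 5)? yes; or the claimant has no caring responsibilities for an adult? no. So the claimant is an Authorised Person.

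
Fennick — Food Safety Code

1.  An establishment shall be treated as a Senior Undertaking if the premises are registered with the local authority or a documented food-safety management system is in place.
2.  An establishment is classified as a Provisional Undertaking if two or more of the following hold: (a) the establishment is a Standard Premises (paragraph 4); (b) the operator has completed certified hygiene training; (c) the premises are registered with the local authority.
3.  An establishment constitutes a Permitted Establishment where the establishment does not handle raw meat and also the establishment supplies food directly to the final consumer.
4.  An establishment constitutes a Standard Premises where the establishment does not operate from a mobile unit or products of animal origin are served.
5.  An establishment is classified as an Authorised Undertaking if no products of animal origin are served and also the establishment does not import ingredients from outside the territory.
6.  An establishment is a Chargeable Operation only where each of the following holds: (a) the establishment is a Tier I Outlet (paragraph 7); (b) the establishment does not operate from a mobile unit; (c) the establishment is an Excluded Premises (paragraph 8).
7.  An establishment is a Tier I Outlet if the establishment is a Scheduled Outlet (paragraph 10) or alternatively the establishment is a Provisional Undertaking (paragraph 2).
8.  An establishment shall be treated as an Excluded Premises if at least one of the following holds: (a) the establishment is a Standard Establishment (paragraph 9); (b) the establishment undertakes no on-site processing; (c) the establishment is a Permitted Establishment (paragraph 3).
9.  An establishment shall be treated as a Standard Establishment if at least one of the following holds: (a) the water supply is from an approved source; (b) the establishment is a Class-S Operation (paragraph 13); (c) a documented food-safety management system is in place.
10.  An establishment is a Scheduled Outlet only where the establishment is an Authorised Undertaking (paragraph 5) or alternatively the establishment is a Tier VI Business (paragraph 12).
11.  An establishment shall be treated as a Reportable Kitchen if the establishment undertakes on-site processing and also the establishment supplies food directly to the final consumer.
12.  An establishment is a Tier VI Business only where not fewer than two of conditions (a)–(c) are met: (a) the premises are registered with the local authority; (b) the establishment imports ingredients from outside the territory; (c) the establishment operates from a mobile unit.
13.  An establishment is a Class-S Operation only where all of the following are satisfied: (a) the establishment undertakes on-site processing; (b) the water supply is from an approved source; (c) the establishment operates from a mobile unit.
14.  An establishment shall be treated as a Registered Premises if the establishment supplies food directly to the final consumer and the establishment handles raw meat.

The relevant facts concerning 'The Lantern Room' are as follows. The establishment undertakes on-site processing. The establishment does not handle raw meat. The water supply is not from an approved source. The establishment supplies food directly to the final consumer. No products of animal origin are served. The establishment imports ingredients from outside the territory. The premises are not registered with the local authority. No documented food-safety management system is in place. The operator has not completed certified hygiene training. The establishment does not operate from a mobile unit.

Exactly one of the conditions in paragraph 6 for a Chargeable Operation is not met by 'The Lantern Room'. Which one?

Tier I Outlet

paragraph 5 — Authorised Undertaking: [no products of animal origin are served? yes] AND [the establishment does not import ingredients from outside the territory? no] → not satisfied.
paragraph 12 — Tier VI Business: the premises are registered with the local authority? no; the establishment imports ingredients from outside the territory? yes; the establishment operates from a mobile unit? no — 1 of 3 hold (need ≥2) → not satisfied.
paragraph 10 — Scheduled Outlet: [Authorised Undertaking (paragraph 5)? no] OR [Tier VI Business (paragraph 12)? no] → not satisfied.
paragraph 4 — Standard Premises: [the establishment does not operate from a mobile unit? yes] OR [products of animal origin are served? no] → satisfied.
paragraph 2 — Provisional Undertaking: Standard Premises (paragraph 4)? yes; the operator has completed certified hygiene training? no; the premises are registered with the local authority? no — 1 of 3 hold (need ≥2) → not satisfied.
paragraph 7 — Tier I Outlet: [Scheduled Outlet (paragraph 10)? no] OR [Provisional Undertaking (paragraph 2)? no] → not satisfied.
paragraph 13 — Class-S Operation: [the establishment undertakes on-site processing? yes] AND [the water supply is from an approved source? no] AND [the establishment operates from a mobile unit? no] → not satisfied.
paragraph 9 — Standard Establishment: [the water supply is from an approved source? no] OR [Class-S Operation (paragraph 13)? no] OR [a documented food-safety management system is in place? no] → not satisfied.
paragraph 3 — Permitted Establishment: [the establishment does not handle raw meat? yes] AND [the establishment supplies food directly to the final consumer? yes] → satisfied.
paragraph 8 — Excluded Premises: [Standard Establishment (paragraph 9)? no] OR [the establishment undertakes no on-site processing? no] OR [Permitted Establishment (paragraph 3)? yes] → satisfied.
paragraph 6 — Chargeable Operation: [Tier I Outlet (paragraph 7)? no] AND [the establishment does not operate from a mobile unit? yes] AND [Excluded Premises (paragraph 8)? yes] → not satisfied.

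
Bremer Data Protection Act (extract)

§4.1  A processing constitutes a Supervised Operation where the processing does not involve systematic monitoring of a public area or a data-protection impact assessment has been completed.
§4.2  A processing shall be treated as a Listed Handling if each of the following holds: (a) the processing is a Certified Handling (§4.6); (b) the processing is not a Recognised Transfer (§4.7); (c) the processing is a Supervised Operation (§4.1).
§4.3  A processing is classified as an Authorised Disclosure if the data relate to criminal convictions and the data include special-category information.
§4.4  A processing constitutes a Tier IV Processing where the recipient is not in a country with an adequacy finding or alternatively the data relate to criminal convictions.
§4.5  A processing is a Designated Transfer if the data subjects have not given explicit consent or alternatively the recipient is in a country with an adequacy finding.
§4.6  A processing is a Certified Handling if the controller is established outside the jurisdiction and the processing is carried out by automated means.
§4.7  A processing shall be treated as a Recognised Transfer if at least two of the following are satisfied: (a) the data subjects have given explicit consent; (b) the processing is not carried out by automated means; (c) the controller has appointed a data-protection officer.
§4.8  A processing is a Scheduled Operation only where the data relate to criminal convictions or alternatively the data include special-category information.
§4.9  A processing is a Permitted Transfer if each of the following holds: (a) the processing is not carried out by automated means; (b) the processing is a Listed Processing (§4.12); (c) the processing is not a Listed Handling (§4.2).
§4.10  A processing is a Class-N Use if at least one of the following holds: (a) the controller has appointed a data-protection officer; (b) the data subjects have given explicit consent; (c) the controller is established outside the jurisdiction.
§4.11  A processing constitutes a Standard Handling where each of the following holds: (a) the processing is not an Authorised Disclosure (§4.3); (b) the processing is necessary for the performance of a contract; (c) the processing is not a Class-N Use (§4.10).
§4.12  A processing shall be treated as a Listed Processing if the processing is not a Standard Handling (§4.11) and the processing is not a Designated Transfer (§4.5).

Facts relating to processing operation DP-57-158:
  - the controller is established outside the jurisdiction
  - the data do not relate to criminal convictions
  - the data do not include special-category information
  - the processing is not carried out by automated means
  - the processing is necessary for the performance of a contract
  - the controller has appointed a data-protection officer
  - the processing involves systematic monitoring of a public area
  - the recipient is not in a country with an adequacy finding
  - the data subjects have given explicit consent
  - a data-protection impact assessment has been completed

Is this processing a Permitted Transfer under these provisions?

§4.3 — Authorised Disclosure: [the data relate to criminal convictions? no] AND [the data include special-category information? no] → not satisfied.
§4.10 — Class-N Use: [the controller has appointed a data-protection officer? yes] OR [the data subjects have given explicit consent? yes] OR [the controller is established outside the jurisdiction? yes] → satisfied.
§4.11 — Standard Handling: [not an Authorised Disclosure (§4.3)? yes] AND [the processing is necessary for the performance of a contract? yes] AND [not a Class-N Use (§4.10)? no] → not satisfied.
§4.5 — Designated Transfer: [the data subjects have not given explicit consent? no] OR [the recipient is in a country with an adequacy finding? no] → not satisfied.
§4.12 — Listed Processing: [not a Standard Handling (§4.11)? yes] AND [not a Designated Transfer (§4.5)? yes] → satisfied.
§4.6 — Certified Handling: [the controller is established outside the jurisdiction? yes] AND [the processing is carried out by automated means? no] → not satisfied.
§4.7 — Recognised Transfer: the data subjects have given explicit consent? yes; the processing is not carried out by automated means? yes; the controller has appointed a data-protection officer? yes — 3 of 3 hold (need ≥2) → satisfied.
§4.1 — Supervised Operation: [the processing does not involve systematic monitoring of a public area? no] OR [a data-protection impact assessment has been completed? yes] → satisfied.
§4.2 — Listed Handling: [Certified Handling (§4.6)? no] AND [not a Recognised Transfer (§4.7)? no] AND [Supervised Operation (§4.1)? yes] → not satisfied.
§4.9 — Permitted Transfer: [the processing is not carried out by automated means? yes] AND [Listed Processing (§4.12)? yes] AND [not a Listed Handling (§4.2)? yes] → satisfied.

Yes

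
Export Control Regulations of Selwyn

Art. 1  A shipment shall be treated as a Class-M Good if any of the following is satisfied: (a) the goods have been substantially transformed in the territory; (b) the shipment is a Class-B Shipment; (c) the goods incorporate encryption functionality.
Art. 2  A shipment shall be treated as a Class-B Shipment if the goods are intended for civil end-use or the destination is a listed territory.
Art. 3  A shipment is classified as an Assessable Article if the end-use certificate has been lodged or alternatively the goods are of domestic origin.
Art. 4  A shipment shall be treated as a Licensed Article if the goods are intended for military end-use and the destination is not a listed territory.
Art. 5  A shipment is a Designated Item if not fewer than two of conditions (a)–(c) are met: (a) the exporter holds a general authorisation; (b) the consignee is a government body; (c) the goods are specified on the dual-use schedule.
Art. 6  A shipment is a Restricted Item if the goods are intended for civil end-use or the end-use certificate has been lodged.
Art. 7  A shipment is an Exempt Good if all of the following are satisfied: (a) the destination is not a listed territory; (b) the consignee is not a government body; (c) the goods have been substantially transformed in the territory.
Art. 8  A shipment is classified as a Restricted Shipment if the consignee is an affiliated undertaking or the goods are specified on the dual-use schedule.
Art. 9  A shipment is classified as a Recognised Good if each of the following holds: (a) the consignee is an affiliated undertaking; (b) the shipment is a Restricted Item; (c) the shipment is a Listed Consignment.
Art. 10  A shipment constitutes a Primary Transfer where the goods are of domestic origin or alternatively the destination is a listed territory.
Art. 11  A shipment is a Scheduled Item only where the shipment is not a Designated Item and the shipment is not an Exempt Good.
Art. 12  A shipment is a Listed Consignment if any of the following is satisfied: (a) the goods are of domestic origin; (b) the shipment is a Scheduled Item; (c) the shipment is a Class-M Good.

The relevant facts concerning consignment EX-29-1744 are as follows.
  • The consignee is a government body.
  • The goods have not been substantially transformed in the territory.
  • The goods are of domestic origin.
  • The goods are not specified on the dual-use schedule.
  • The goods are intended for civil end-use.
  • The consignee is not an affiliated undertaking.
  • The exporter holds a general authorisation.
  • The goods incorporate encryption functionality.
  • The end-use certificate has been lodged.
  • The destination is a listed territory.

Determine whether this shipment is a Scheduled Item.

No

article 5 — Designated Item: the exporter holds a general authorisation? yes; the consignee is a government body? yes; the goods are specified on the dual-use schedule? no — 2 of 3 hold (need ≥2) → satisfied.
article 7 — Exempt Good: [the destination is not a listed territory? no] AND [the consignee is not a government body? no] AND [the goods have been substantially transformed in the territory? no] → not satisfied.
article 11 — Scheduled Item: [not a Designated Item (article 5)? no] AND [not an Exempt Good (article 7)? yes] → not satisfied.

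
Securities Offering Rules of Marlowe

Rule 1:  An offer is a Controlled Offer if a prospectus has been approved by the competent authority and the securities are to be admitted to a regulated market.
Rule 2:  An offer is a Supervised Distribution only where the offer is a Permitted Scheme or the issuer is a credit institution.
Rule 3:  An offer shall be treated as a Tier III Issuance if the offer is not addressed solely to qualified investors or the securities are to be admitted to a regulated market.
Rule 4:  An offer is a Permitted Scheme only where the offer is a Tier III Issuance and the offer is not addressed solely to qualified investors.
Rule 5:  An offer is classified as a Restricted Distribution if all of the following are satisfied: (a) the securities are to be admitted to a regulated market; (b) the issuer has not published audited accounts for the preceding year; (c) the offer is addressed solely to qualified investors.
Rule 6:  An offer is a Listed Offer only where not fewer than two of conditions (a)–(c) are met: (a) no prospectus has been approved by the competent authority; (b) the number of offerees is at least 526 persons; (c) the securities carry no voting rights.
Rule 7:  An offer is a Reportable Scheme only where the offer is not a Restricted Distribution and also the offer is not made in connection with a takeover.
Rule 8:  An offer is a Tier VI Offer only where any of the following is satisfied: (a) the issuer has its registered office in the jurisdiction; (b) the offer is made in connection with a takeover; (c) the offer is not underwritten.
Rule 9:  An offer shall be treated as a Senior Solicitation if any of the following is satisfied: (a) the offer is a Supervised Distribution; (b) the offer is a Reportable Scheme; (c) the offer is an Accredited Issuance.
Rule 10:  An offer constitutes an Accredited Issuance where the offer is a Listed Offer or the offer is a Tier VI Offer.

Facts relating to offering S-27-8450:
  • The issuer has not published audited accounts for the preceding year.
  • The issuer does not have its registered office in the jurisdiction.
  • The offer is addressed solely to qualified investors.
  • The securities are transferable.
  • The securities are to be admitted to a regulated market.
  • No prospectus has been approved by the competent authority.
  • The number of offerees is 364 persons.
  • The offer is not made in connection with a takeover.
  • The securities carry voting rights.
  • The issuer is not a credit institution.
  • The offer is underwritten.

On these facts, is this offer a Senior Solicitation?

rule 3 — Tier III Issuance: [the offer is not addressed solely to qualified investors? no] OR [the securities are to be admitted to a regulated market? yes] → satisfied.
rule 4 — Permitted Scheme: [Tier III Issuance (rule 3)? yes] AND [the offer is not addressed solely to qualified investors? no] → not satisfied.
rule 2 — Supervised Distribution: [Permitted Scheme (rule 4)? no] OR [the issuer is a credit institution? no] → not satisfied.
rule 5 — Restricted Distribution: [the securities are to be admitted to a regulated market? yes] AND [the issuer has not published audited accounts for the preceding year? yes] AND [the offer is addressed solely to qualified investors? yes] → satisfied.
rule 7 — Reportable Scheme: [not a Restricted Distribution (rule 5)? no] AND [the offer is not made in connection with a takeover? yes] → not satisfied.
rule 6 — Listed Offer: no prospectus has been approved by the competent authority? yes; number of offerees: 364 persons ≥ 526 persons? no; the securities carry no voting rights? no — 1 of 3 hold (need ≥2) → not satisfied.
rule 8 — Tier VI Offer: [the issuer has its registered office in the jurisdiction? no] OR [the offer is made in connection with a takeover? no] OR [the offer is not underwritten? no] → not satisfied.
rule 10 — Accredited Issuance: [Listed Offer (rule 6)? no] OR [Tier VI Offer (rule 8)? no] → not satisfied.
rule 9 — Senior Solicitation: [Supervised Distribution (rule 2)? no] OR [Reportable Scheme (rule 7)? no] OR [Accredited Issuance (rule 10)? no] → not satisfied.

No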